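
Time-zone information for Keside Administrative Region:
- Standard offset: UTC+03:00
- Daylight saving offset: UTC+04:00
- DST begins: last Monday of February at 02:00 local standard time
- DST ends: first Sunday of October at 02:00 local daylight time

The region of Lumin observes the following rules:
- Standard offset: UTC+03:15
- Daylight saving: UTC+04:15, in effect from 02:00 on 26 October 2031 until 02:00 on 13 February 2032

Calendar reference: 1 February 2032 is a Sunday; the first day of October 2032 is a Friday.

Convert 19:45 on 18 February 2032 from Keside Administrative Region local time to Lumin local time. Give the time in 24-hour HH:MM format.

1 February 2032 is a Sunday, so Mondays fall on 2, 9, 16, 23; the last is February 23.
1 October 2032 is a Friday, so the first Sunday is October 3.
18 February 2032 is outside the daylight-saving period (23 February – 3 October), so Keside Administrative Region is on standard time, UTC+03:00.
19:45 Keside Administrative Region − 3h = 16:45 UTC.
At the standard offset (UTC+03:15), 16:45 UTC + 3h15m = 20:00 Lumin standard time.
The standard-time date in Lumin, 18 February 2032, is outside the daylight-saving period (26 October 2031 – 13 February 2032), so Lumin is on standard time, UTC+03:15.
16:45 UTC + 3h15m = 20:00 Lumin.

20:00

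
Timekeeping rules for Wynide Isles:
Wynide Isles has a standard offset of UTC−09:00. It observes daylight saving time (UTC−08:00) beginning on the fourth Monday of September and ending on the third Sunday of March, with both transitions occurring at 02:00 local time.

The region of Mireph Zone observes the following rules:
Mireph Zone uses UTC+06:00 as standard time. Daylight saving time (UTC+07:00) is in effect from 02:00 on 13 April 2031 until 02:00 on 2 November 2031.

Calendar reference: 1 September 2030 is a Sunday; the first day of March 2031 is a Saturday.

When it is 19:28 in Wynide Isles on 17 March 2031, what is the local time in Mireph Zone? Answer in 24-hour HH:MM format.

1 September 2030 is a Sunday, so the first Monday is September 2 and the fourth is September 23.
1 March 2031 is a Saturday, so the first Sunday is March 2 and the third is March 16.
17 March 2031 is outside the daylight-saving period (23 September 2030 – 16 March 2031), so Wynide Isles is on standard time, UTC−09:00.
19:28 Wynide Isles + 9h = 04:28 UTC (rolling into the next day, 18 March 2031).
At the standard offset (UTC+06:00), 04:28 UTC + 6h = 10:28 Mireph Zone standard time.
The standard-time date in Mireph Zone, 18 March 2031, is outside the daylight-saving period (13 April – 2 November), so Mireph Zone is on standard time, UTC+06:00.
04:28 UTC + 6h = 10:28 Mireph Zone.

10:28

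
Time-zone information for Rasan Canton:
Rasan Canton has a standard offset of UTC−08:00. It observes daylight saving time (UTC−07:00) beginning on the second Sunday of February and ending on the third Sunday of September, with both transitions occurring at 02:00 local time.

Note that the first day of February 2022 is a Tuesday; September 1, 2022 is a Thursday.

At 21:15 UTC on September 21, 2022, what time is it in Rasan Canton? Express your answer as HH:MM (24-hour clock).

1 February 2022 is a Tuesday, so the first Sunday is February 6 and the second is February 13.
1 September 2022 is a Thursday, so the first Sunday is September 4 and the third is September 18.
At the standard offset (UTC−08:00), 21:15 UTC − 8h = 13:15 Rasan Canton standard time.
The standard-time date in Rasan Canton, September 21, 2022, does not fall between 13 February and 18 September, so daylight saving is not in effect and Rasan Canton is at UTC−08:00.
21:15 UTC − 8h = 13:15 local.

13:15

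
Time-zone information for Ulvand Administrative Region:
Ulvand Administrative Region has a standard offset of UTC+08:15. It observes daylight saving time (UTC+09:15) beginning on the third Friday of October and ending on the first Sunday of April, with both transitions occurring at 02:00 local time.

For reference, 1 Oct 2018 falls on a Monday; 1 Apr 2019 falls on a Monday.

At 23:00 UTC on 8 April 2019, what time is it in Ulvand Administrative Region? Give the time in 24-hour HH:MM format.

1 October 2018 is a Monday, so the first Friday is October 5 and the third is October 19.
1 April 2019 is a Monday, so the first Sunday is April 7.
At the standard offset (UTC+08:15), 23:00 UTC + 8h15m = 07:15 Ulvand Administrative Region standard time (rolling into the next day, 9 April 2019).
Daylight saving runs 19 October 2018 – 7 April 2019; the standard-time date in Ulvand Administrative Region, 9 April 2019, is outside that window, so Ulvand Administrative Region is on standard time at UTC+08:15.
23:00 UTC + 8h15m = 07:15 local (rolling into the next day, 9 April 2019).

07:15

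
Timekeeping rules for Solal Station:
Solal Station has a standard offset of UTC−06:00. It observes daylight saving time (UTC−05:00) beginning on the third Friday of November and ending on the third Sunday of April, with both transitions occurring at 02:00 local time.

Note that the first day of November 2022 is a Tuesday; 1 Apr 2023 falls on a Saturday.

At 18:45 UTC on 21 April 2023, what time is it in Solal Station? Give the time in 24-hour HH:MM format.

1 November 2022 is a Tuesday, so the first Friday is November 4 and the third is November 18.
1 April 2023 is a Saturday, so the first Sunday is April 2 and the third is April 16.
At the standard offset (UTC−06:00), 18:45 UTC − 6h = 12:45 Solal Station standard time.
The standard-time date in Solal Station, 21 April 2023, is outside the daylight-saving period (18 November 2022 – 16 April 2023), so Solal Station is on standard time, UTC−06:00.
18:45 UTC − 6h = 12:45 local.

12:45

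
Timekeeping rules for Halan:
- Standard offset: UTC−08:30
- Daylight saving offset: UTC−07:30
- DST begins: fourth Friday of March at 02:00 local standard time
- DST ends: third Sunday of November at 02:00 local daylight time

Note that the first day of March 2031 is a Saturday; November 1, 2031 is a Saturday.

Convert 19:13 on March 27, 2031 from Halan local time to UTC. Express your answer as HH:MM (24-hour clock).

03:43

1 March 2031 is a Saturday, so the first Friday is March 7 and the fourth is March 28.
1 November 2031 is a Saturday, so the first Sunday is November 2 and the third is November 16.
Daylight saving runs 28 March – 16 November; March 27, 2031 is outside that window, so Halan is on standard time at UTC−08:30.
19:13 local + 8h30m = 03:43 UTC (rolling into the next day, 28 March 2031).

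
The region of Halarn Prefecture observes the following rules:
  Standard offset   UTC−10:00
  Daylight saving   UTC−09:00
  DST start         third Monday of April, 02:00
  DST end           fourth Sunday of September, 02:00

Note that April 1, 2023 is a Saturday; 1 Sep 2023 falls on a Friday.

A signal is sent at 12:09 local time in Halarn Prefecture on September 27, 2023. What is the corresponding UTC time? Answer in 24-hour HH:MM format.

1 April 2023 is a Saturday, so the first Monday is April 3 and the third is April 17.
1 September 2023 is a Friday, so the first Sunday is September 3 and the fourth is September 24.
September 27, 2023 is outside the daylight-saving period (17 April – 24 September), so Halarn Prefecture is on standard time, UTC−10:00.
12:09 local + 10h = 22:09 UTC.

22:09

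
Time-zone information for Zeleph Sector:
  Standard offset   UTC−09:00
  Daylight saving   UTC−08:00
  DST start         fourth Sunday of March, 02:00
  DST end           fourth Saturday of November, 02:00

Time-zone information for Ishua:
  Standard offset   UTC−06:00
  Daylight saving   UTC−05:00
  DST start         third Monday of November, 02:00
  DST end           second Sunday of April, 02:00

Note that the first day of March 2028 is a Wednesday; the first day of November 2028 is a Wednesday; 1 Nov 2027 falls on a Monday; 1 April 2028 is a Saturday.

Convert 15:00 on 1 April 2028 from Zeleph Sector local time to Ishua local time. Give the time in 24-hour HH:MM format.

1 March 2028 is a Wednesday, so the first Sunday is March 5 and the fourth is March 26.
1 November 2028 is a Wednesday, so the first Saturday is November 4 and the fourth is November 25.
Daylight saving runs 26 March – 25 November; 1 April 2028 is inside that window, so Zeleph Sector is at UTC−08:00.
15:00 Zeleph Sector + 8h = 23:00 UTC.
1 November 2027 is a Monday, so the first Monday is November 1 and the third is November 15.
1 April 2028 is a Saturday, so the first Sunday is April 2 and the second is April 9.
At the standard offset (UTC−06:00), 23:00 UTC − 6h = 17:00 Ishua standard time.
Daylight saving runs 15 November 2027 – 9 April 2028; the standard-time date in Ishua, 1 April 2028, is inside that window, so Ishua is at UTC−05:00.
23:00 UTC − 5h = 18:00 Ishua.

18:00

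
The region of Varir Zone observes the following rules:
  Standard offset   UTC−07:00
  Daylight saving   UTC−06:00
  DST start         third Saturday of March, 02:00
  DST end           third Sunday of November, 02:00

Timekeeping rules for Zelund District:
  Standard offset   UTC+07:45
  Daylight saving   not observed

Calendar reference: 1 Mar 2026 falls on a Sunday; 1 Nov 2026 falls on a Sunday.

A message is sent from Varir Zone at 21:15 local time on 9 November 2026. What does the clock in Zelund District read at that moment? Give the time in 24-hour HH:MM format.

1 March 2026 is a Sunday, so the first Saturday is March 7 and the third is March 21.
1 November 2026 is a Sunday, so the first Sunday is November 1 and the third is November 15.
9 November 2026 lies within the daylight-saving period (21 March – 15 November), so Varir Zone is on daylight time, UTC−06:00.
21:15 Varir Zone + 6h = 03:15 UTC (rolling into the next day, 10 November 2026).
Zelund District has no daylight saving, so its offset is UTC+07:45 year-round.
03:15 UTC + 7h45m = 11:00 Zelund District.

11:00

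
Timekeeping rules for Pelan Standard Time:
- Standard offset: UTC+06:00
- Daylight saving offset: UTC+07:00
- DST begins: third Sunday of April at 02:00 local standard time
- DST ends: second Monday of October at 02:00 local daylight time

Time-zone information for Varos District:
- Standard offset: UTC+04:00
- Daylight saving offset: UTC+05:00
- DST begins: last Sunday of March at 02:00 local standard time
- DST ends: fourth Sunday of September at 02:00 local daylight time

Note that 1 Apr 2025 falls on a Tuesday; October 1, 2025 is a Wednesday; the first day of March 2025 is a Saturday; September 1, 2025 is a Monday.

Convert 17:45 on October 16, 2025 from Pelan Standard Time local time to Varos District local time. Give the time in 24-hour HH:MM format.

1 April 2025 is a Tuesday, so the first Sunday is April 6 and the third is April 20.
1 October 2025 is a Wednesday, so the first Monday is October 6 and the second is October 13.
October 16, 2025 does not fall between 20 April and 13 October, so daylight saving is not in effect and Pelan Standard Time is at UTC+06:00.
17:45 Pelan Standard Time − 6h = 11:45 UTC.
1 March 2025 is a Saturday, so Sundays fall on 2, 9, 16, 23, 30; the last is March 30.
1 September 2025 is a Monday, so the first Sunday is September 7 and the fourth is September 28.
At the standard offset (UTC+04:00), 11:45 UTC + 4h = 15:45 Varos District standard time.
Daylight saving runs 30 March – 28 September; the standard-time date in Varos District, October 16, 2025, is outside that window, so Varos District is on standard time at UTC+04:00.
11:45 UTC + 4h = 15:45 Varos District.

15:45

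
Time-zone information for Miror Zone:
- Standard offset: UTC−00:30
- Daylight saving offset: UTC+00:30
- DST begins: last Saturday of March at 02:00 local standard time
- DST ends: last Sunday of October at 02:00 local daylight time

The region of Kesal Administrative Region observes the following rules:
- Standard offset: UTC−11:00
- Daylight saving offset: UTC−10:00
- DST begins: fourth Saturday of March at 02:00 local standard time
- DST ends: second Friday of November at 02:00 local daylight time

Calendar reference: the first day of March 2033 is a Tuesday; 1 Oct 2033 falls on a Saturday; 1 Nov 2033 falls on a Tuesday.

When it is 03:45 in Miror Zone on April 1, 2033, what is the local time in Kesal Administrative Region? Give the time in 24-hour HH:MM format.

17:15

1 March 2033 is a Tuesday, so Saturdays fall on 5, 12, 19, 26; the last is March 26.
1 October 2033 is a Saturday, so Sundays fall on 2, 9, 16, 23, 30; the last is October 30.
Daylight saving runs 26 March – 30 October; April 1, 2033 is inside that window, so Miror Zone is at UTC+00:30.
03:45 Miror Zone − 0h30m = 03:15 UTC.
1 March 2033 is a Tuesday, so the first Saturday is March 5 and the fourth is March 26.
1 November 2033 is a Tuesday, so the first Friday is November 4 and the second is November 11.
At the standard offset (UTC−11:00), 03:15 UTC − 11h = 16:15 Kesal Administrative Region standard time (rolling into the previous day, 31 March 2033).
Daylight saving runs 26 March – 11 November; the standard-time date in Kesal Administrative Region, March 31, 2033, is inside that window, so Kesal Administrative Region is at UTC−10:00.
03:15 UTC − 10h = 17:15 Kesal Administrative Region (rolling into the previous day, 31 March 2033).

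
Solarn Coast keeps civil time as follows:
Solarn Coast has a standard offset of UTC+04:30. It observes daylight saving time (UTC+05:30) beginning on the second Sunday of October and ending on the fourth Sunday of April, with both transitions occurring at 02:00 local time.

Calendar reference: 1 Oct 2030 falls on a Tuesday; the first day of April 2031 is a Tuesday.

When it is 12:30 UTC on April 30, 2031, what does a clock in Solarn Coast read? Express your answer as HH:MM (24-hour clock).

17:00

1 October 2030 is a Tuesday, so the first Sunday is October 6 and the second is October 13.
1 April 2031 is a Tuesday, so the first Sunday is April 6 and the fourth is April 27.
At the standard offset (UTC+04:30), 12:30 UTC + 4h30m = 17:00 Solarn Coast standard time.
The standard-time date in Solarn Coast, April 30, 2031, does not fall between 13 October 2030 and 27 April 2031, so daylight saving is not in effect and Solarn Coast is at UTC+04:30.
12:30 UTC + 4h30m = 17:00 local.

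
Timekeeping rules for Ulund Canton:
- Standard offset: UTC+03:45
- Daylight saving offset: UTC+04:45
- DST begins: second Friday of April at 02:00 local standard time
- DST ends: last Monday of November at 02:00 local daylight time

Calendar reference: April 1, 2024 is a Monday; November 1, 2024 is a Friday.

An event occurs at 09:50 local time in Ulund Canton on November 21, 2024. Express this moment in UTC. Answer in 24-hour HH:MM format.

1 April 2024 is a Monday, so the first Friday is April 5 and the second is April 12.
1 November 2024 is a Friday, so Mondays fall on 4, 11, 18, 25; the last is November 25.
November 21, 2024 falls between 12 April and 25 November, so daylight saving is in effect and Ulund Canton is at UTC+04:45.
09:50 local − 4h45m = 05:05 UTC.

05:05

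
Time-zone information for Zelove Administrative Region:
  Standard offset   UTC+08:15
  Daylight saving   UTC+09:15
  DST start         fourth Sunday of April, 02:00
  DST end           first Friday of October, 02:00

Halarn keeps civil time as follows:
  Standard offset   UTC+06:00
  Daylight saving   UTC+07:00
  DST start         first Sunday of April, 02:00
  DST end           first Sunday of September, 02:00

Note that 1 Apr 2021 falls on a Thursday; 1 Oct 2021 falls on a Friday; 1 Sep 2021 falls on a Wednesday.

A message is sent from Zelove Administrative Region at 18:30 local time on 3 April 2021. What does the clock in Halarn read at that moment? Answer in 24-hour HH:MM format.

16:15

1 April 2021 is a Thursday, so the first Sunday is April 4 and the fourth is April 25.
1 October 2021 is a Friday, so the first Friday is October 1.
3 April 2021 is outside the daylight-saving period (25 April – 1 October), so Zelove Administrative Region is on standard time, UTC+08:15.
18:30 Zelove Administrative Region − 8h15m = 10:15 UTC.
1 April 2021 is a Thursday, so the first Sunday is April 4.
1 September 2021 is a Wednesday, so the first Sunday is September 5.
At the standard offset (UTC+06:00), 10:15 UTC + 6h = 16:15 Halarn standard time.
The standard-time date in Halarn, 3 April 2021, is outside the daylight-saving period (4 April – 5 September), so Halarn is on standard time, UTC+06:00.
10:15 UTC + 6h = 16:15 Halarn.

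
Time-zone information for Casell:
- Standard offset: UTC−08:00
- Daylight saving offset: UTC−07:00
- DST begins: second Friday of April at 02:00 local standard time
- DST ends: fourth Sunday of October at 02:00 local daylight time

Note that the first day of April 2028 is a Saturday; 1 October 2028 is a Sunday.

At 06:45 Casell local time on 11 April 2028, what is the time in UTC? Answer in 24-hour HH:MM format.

14:45

1 April 2028 is a Saturday, so the first Friday is April 7 and the second is April 14.
1 October 2028 is a Sunday, so the first Sunday is October 1 and the fourth is October 22.
Daylight saving runs 14 April – 22 October; 11 April 2028 is outside that window, so Casell is on standard time at UTC−08:00.
06:45 local + 8h = 14:45 UTC.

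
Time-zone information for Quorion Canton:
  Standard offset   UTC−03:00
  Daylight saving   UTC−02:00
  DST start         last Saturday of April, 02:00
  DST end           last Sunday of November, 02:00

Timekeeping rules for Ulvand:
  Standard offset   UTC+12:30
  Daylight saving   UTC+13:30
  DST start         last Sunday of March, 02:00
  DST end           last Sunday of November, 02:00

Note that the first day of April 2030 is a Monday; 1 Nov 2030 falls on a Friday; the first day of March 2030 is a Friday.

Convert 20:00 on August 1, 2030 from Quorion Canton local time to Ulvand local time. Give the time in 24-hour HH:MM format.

1 April 2030 is a Monday, so Saturdays fall on 6, 13, 20, 27; the last is April 27.
1 November 2030 is a Friday, so Sundays fall on 3, 10, 17, 24; the last is November 24.
Daylight saving runs 27 April – 24 November; August 1, 2030 is inside that window, so Quorion Canton is at UTC−02:00.
20:00 Quorion Canton + 2h = 22:00 UTC.
1 March 2030 is a Friday, so Sundays fall on 3, 10, 17, 24, 31; the last is March 31.
1 November 2030 is a Friday, so Sundays fall on 3, 10, 17, 24; the last is November 24.
At the standard offset (UTC+12:30), 22:00 UTC + 12h30m = 10:30 Ulvand standard time (rolling into the next day, 2 August 2030).
The standard-time date in Ulvand, August 2, 2030, falls between 31 March and 24 November, so daylight saving is in effect and Ulvand is at UTC+13:30.
22:00 UTC + 13h30m = 11:30 Ulvand (rolling into the next day, 2 August 2030).

11:30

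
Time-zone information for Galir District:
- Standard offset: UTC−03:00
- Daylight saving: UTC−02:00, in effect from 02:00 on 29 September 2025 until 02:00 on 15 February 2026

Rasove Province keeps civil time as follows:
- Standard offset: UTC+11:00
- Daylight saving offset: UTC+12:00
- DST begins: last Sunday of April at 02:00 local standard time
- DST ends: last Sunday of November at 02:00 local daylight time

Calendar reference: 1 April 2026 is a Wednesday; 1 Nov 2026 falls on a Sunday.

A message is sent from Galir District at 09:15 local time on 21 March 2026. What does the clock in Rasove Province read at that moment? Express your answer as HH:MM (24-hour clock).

21 March 2026 does not fall between 29 September 2025 and 15 February 2026, so daylight saving is not in effect and Galir District is at UTC−03:00.
09:15 Galir District + 3h = 12:15 UTC.
1 April 2026 is a Wednesday, so Sundays fall on 5, 12, 19, 26; the last is April 26.
1 November 2026 is a Sunday, so Sundays fall on 1, 8, 15, 22, 29; the last is November 29.
At the standard offset (UTC+11:00), 12:15 UTC + 11h = 23:15 Rasove Province standard time.
Daylight saving runs 26 April – 29 November; the standard-time date in Rasove Province, 21 March 2026, is outside that window, so Rasove Province is on standard time at UTC+11:00.
12:15 UTC + 11h = 23:15 Rasove Province.

23:15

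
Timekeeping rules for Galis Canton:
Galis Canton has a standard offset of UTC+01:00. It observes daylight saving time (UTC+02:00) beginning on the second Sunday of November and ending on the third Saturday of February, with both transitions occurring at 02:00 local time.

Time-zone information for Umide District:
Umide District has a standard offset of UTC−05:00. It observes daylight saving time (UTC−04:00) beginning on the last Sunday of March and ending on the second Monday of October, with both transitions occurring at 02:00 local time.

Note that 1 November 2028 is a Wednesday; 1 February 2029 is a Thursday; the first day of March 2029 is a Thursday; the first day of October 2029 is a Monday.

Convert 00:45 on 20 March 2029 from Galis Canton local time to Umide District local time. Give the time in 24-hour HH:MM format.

1 November 2028 is a Wednesday, so the first Sunday is November 5 and the second is November 12.
1 February 2029 is a Thursday, so the first Saturday is February 3 and the third is February 17.
Daylight saving runs 12 November 2028 – 17 February 2029; 20 March 2029 is outside that window, so Galis Canton is on standard time at UTC+01:00.
00:45 Galis Canton − 1h = 23:45 UTC (rolling into the previous day, 19 March 2029).
1 March 2029 is a Thursday, so Sundays fall on 4, 11, 18, 25; the last is March 25.
1 October 2029 is a Monday, so the first Monday is October 1 and the second is October 8.
At the standard offset (UTC−05:00), 23:45 UTC − 5h = 18:45 Umide District standard time.
The standard-time date in Umide District, 19 March 2029, does not fall between 25 March and 8 October, so daylight saving is not in effect and Umide District is at UTC−05:00.
23:45 UTC − 5h = 18:45 Umide District.

18:45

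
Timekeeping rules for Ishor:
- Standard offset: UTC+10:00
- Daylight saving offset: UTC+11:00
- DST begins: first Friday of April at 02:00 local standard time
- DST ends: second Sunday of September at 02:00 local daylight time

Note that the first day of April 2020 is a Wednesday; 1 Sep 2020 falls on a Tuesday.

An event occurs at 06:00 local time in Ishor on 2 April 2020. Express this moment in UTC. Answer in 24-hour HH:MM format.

20:00

1 April 2020 is a Wednesday, so the first Friday is April 3.
1 September 2020 is a Tuesday, so the first Sunday is September 6 and the second is September 13.
2 April 2020 is outside the daylight-saving period (3 April – 13 September), so Ishor is on standard time, UTC+10:00.
06:00 local − 10h = 20:00 UTC (rolling into the previous day, 1 April 2020).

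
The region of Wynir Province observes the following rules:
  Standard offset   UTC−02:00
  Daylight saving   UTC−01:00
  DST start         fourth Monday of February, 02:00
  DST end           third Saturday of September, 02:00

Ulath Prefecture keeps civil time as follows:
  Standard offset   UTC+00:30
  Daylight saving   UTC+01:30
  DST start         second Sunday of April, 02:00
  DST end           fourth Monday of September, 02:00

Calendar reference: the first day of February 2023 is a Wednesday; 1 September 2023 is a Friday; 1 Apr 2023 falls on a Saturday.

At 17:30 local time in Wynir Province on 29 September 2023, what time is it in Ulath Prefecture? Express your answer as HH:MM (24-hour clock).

20:00

1 February 2023 is a Wednesday, so the first Monday is February 6 and the fourth is February 27.
1 September 2023 is a Friday, so the first Saturday is September 2 and the third is September 16.
Daylight saving runs 27 February – 16 September; 29 September 2023 is outside that window, so Wynir Province is on standard time at UTC−02:00.
17:30 Wynir Province + 2h = 19:30 UTC.
1 April 2023 is a Saturday, so the first Sunday is April 2 and the second is April 9.
1 September 2023 is a Friday, so the first Monday is September 4 and the fourth is September 25.
At the standard offset (UTC+00:30), 19:30 UTC + 0h30m = 20:00 Ulath Prefecture standard time.
The standard-time date in Ulath Prefecture, 29 September 2023, does not fall between 9 April and 25 September, so daylight saving is not in effect and Ulath Prefecture is at UTC+00:30.
19:30 UTC + 0h30m = 20:00 Ulath Prefecture.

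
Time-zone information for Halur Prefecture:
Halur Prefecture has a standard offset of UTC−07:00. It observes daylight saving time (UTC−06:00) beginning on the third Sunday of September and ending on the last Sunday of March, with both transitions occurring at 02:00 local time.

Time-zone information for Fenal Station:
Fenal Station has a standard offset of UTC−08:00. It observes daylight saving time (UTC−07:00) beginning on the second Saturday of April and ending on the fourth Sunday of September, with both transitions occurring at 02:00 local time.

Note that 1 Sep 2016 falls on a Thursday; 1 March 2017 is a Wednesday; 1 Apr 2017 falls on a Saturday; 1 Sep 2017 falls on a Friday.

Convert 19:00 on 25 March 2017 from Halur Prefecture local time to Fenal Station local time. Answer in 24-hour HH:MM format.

17:00

1 September 2016 is a Thursday, so the first Sunday is September 4 and the third is September 18.
1 March 2017 is a Wednesday, so Sundays fall on 5, 12, 19, 26; the last is March 26.
25 March 2017 falls between 18 September 2016 and 26 March 2017, so daylight saving is in effect and Halur Prefecture is at UTC−06:00.
19:00 Halur Prefecture + 6h = 01:00 UTC (rolling into the next day, 26 March 2017).
1 April 2017 is a Saturday, so the first Saturday is April 1 and the second is April 8.
1 September 2017 is a Friday, so the first Sunday is September 3 and the fourth is September 24.
At the standard offset (UTC−08:00), 01:00 UTC − 8h = 17:00 Fenal Station standard time (rolling into the previous day, 25 March 2017).
The standard-time date in Fenal Station, 25 March 2017, is outside the daylight-saving period (8 April – 24 September), so Fenal Station is on standard time, UTC−08:00.
01:00 UTC − 8h = 17:00 Fenal Station (rolling into the previous day, 25 March 2017).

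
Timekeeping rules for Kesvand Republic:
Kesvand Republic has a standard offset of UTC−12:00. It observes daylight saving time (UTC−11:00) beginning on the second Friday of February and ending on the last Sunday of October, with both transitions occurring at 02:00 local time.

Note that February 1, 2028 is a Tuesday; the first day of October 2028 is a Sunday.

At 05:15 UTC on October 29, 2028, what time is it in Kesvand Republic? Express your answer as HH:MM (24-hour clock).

1 February 2028 is a Tuesday, so the first Friday is February 4 and the second is February 11.
1 October 2028 is a Sunday, so Sundays fall on 1, 8, 15, 22, 29; the last is October 29.
At the standard offset (UTC−12:00), 05:15 UTC − 12h = 17:15 Kesvand Republic standard time (rolling into the previous day, 28 October 2028).
The standard-time date in Kesvand Republic, October 28, 2028, falls between 11 February and 29 October, so daylight saving is in effect and Kesvand Republic is at UTC−11:00.
05:15 UTC − 11h = 18:15 local (rolling into the previous day, 28 October 2028).

18:15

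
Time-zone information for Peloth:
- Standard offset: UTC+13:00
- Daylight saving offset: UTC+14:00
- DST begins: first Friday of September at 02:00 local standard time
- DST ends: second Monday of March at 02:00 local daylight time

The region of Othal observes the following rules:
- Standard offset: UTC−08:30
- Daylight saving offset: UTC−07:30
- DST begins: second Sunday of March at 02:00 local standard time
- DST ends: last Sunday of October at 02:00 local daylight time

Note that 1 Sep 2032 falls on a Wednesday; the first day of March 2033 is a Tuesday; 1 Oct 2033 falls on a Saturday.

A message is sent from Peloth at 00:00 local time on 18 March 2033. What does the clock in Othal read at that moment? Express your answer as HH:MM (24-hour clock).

1 September 2032 is a Wednesday, so the first Friday is September 3.
1 March 2033 is a Tuesday, so the first Monday is March 7 and the second is March 14.
18 March 2033 is outside the daylight-saving period (3 September 2032 – 14 March 2033), so Peloth is on standard time, UTC+13:00.
00:00 Peloth − 13h = 11:00 UTC (rolling into the previous day, 17 March 2033).
1 March 2033 is a Tuesday, so the first Sunday is March 6 and the second is March 13.
1 October 2033 is a Saturday, so Sundays fall on 2, 9, 16, 23, 30; the last is October 30.
At the standard offset (UTC−08:30), 11:00 UTC − 8h30m = 02:30 Othal standard time.
The standard-time date in Othal, 17 March 2033, falls between 13 March and 30 October, so daylight saving is in effect and Othal is at UTC−07:30.
11:00 UTC − 7h30m = 03:30 Othal.

03:30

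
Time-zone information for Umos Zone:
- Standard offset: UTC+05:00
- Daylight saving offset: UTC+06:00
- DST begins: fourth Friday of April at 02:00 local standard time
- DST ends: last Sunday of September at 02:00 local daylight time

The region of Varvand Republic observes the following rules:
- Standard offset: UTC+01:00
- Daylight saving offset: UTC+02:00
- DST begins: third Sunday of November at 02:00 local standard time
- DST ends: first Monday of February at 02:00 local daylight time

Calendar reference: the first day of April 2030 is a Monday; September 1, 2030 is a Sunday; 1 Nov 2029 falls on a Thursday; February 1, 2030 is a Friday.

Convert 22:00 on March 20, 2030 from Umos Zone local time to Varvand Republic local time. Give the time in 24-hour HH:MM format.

1 April 2030 is a Monday, so the first Friday is April 5 and the fourth is April 26.
1 September 2030 is a Sunday, so Sundays fall on 1, 8, 15, 22, 29; the last is September 29.
Daylight saving runs 26 April – 29 September; March 20, 2030 is outside that window, so Umos Zone is on standard time at UTC+05:00.
22:00 Umos Zone − 5h = 17:00 UTC.
1 November 2029 is a Thursday, so the first Sunday is November 4 and the third is November 18.
1 February 2030 is a Friday, so the first Monday is February 4.
At the standard offset (UTC+01:00), 17:00 UTC + 1h = 18:00 Varvand Republic standard time.
The standard-time date in Varvand Republic, March 20, 2030, is outside the daylight-saving period (18 November 2029 – 4 February 2030), so Varvand Republic is on standard time, UTC+01:00.
17:00 UTC + 1h = 18:00 Varvand Republic.

18:00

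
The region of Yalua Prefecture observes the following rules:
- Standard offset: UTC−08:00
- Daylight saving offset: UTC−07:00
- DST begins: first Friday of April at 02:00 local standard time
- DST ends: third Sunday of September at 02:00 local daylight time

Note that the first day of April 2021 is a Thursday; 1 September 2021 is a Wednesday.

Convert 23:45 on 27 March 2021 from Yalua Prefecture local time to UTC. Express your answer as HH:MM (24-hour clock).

1 April 2021 is a Thursday, so the first Friday is April 2.
1 September 2021 is a Wednesday, so the first Sunday is September 5 and the third is September 19.
Daylight saving runs 2 April – 19 September; 27 March 2021 is outside that window, so Yalua Prefecture is on standard time at UTC−08:00.
23:45 local + 8h = 07:45 UTC (rolling into the next day, 28 March 2021).

07:45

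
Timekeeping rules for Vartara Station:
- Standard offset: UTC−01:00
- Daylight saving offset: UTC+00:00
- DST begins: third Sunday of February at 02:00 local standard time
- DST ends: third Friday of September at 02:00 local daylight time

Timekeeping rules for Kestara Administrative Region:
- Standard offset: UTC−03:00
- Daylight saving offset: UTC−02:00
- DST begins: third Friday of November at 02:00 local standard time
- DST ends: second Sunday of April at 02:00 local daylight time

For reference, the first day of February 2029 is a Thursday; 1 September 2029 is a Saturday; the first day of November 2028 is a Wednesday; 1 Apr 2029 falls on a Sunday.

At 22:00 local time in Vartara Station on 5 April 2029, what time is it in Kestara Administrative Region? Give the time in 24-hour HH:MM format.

1 February 2029 is a Thursday, so the first Sunday is February 4 and the third is February 18.
1 September 2029 is a Saturday, so the first Friday is September 7 and the third is September 21.
5 April 2029 falls between 18 February and 21 September, so daylight saving is in effect and Vartara Station is at UTC+00:00.
22:00 Vartara Station − 0h = 22:00 UTC.
1 November 2028 is a Wednesday, so the first Friday is November 3 and the third is November 17.
1 April 2029 is a Sunday, so the first Sunday is April 1 and the second is April 8.
At the standard offset (UTC−03:00), 22:00 UTC − 3h = 19:00 Kestara Administrative Region standard time.
Daylight saving runs 17 November 2028 – 8 April 2029; the standard-time date in Kestara Administrative Region, 5 April 2029, is inside that window, so Kestara Administrative Region is at UTC−02:00.
22:00 UTC − 2h = 20:00 Kestara Administrative Region.

20:00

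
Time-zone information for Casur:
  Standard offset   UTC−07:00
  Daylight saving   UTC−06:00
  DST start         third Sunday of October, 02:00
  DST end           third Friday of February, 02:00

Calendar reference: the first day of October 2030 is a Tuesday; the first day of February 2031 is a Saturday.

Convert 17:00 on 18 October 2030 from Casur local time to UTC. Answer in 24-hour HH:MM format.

00:00

1 October 2030 is a Tuesday, so the first Sunday is October 6 and the third is October 20.
1 February 2031 is a Saturday, so the first Friday is February 7 and the third is February 21.
18 October 2030 is outside the daylight-saving period (20 October 2030 – 21 February 2031), so Casur is on standard time, UTC−07:00.
17:00 local + 7h = 00:00 UTC (rolling into the next day, 19 October 2030).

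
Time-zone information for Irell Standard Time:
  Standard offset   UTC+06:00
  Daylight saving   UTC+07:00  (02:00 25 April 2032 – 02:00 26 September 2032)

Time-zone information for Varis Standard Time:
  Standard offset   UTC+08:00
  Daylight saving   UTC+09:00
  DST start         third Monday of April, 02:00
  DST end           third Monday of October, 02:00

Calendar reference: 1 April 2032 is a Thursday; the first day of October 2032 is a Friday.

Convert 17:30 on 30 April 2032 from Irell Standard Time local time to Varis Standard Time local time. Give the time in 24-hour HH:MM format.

30 April 2032 falls between 25 April and 26 September, so daylight saving is in effect and Irell Standard Time is at UTC+07:00.
17:30 Irell Standard Time − 7h = 10:30 UTC.
1 April 2032 is a Thursday, so the first Monday is April 5 and the third is April 19.
1 October 2032 is a Friday, so the first Monday is October 4 and the third is October 18.
At the standard offset (UTC+08:00), 10:30 UTC + 8h = 18:30 Varis Standard Time standard time.
Daylight saving runs 19 April – 18 October; the standard-time date in Varis Standard Time, 30 April 2032, is inside that window, so Varis Standard Time is at UTC+09:00.
10:30 UTC + 9h = 19:30 Varis Standard Time.

19:30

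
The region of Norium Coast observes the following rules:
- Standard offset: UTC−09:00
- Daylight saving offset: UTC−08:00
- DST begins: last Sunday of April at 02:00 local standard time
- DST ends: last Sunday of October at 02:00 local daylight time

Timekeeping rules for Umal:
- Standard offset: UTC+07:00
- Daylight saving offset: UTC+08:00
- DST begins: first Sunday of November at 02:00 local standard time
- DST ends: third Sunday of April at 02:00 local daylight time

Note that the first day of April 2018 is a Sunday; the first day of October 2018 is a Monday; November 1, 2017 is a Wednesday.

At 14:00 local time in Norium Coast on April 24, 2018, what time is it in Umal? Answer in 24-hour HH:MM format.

1 April 2018 is a Sunday, so Sundays fall on 1, 8, 15, 22, 29; the last is April 29.
1 October 2018 is a Monday, so Sundays fall on 7, 14, 21, 28; the last is October 28.
April 24, 2018 does not fall between 29 April and 28 October, so daylight saving is not in effect and Norium Coast is at UTC−09:00.
14:00 Norium Coast + 9h = 23:00 UTC.
1 November 2017 is a Wednesday, so the first Sunday is November 5.
1 April 2018 is a Sunday, so the first Sunday is April 1 and the third is April 15.
At the standard offset (UTC+07:00), 23:00 UTC + 7h = 06:00 Umal standard time (rolling into the next day, 25 April 2018).
The standard-time date in Umal, April 25, 2018, is outside the daylight-saving period (5 November 2017 – 15 April 2018), so Umal is on standard time, UTC+07:00.
23:00 UTC + 7h = 06:00 Umal (rolling into the next day, 25 April 2018).

06:00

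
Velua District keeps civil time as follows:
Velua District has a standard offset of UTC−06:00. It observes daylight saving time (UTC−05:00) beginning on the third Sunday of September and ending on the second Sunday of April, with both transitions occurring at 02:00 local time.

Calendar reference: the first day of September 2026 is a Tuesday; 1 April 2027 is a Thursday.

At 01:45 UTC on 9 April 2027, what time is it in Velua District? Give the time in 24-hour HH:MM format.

20:45

1 September 2026 is a Tuesday, so the first Sunday is September 6 and the third is September 20.
1 April 2027 is a Thursday, so the first Sunday is April 4 and the second is April 11.
At the standard offset (UTC−06:00), 01:45 UTC − 6h = 19:45 Velua District standard time (rolling into the previous day, 8 April 2027).
The standard-time date in Velua District, 8 April 2027, lies within the daylight-saving period (20 September 2026 – 11 April 2027), so Velua District is on daylight time, UTC−05:00.
01:45 UTC − 5h = 20:45 local (rolling into the previous day, 8 April 2027).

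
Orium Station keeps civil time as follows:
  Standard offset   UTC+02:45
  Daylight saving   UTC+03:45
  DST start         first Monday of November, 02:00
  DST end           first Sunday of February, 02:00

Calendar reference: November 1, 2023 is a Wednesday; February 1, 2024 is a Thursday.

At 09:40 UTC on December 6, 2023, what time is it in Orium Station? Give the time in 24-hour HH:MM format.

13:25

1 November 2023 is a Wednesday, so the first Monday is November 6.
1 February 2024 is a Thursday, so the first Sunday is February 4.
At the standard offset (UTC+02:45), 09:40 UTC + 2h45m = 12:25 Orium Station standard time.
Daylight saving runs 6 November 2023 – 4 February 2024; the standard-time date in Orium Station, December 6, 2023, is inside that window, so Orium Station is at UTC+03:45.
09:40 UTC + 3h45m = 13:25 local.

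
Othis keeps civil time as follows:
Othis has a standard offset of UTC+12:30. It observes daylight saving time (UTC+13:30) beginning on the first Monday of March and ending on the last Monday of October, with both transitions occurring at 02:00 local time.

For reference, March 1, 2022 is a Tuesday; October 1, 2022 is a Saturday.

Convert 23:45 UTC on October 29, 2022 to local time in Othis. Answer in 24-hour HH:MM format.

1 March 2022 is a Tuesday, so the first Monday is March 7.
1 October 2022 is a Saturday, so Mondays fall on 3, 10, 17, 24, 31; the last is October 31.
At the standard offset (UTC+12:30), 23:45 UTC + 12h30m = 12:15 Othis standard time (rolling into the next day, 30 October 2022).
The standard-time date in Othis, October 30, 2022, lies within the daylight-saving period (7 March – 31 October), so Othis is on daylight time, UTC+13:30.
23:45 UTC + 13h30m = 13:15 local (rolling into the next day, 30 October 2022).

13:15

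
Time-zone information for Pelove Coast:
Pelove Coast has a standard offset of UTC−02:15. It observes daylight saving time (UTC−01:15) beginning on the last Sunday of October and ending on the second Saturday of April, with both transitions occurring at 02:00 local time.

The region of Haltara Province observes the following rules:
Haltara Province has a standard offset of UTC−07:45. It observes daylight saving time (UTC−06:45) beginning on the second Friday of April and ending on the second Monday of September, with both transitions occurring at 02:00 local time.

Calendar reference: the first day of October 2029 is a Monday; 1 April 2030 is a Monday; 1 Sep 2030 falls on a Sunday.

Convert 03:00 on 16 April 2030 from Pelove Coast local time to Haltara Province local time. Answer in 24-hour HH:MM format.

1 October 2029 is a Monday, so Sundays fall on 7, 14, 21, 28; the last is October 28.
1 April 2030 is a Monday, so the first Saturday is April 6 and the second is April 13.
16 April 2030 does not fall between 28 October 2029 and 13 April 2030, so daylight saving is not in effect and Pelove Coast is at UTC−02:15.
03:00 Pelove Coast + 2h15m = 05:15 UTC.
1 April 2030 is a Monday, so the first Friday is April 5 and the second is April 12.
1 September 2030 is a Sunday, so the first Monday is September 2 and the second is September 9.
At the standard offset (UTC−07:45), 05:15 UTC − 7h45m = 21:30 Haltara Province standard time (rolling into the previous day, 15 April 2030).
The standard-time date in Haltara Province, 15 April 2030, falls between 12 April and 9 September, so daylight saving is in effect and Haltara Province is at UTC−06:45.
05:15 UTC − 6h45m = 22:30 Haltara Province (rolling into the previous day, 15 April 2030).

22:30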